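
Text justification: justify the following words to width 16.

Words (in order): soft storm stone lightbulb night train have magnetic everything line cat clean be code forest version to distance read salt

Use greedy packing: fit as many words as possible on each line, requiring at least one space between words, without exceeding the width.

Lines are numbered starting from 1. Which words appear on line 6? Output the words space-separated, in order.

Line 1: ['soft', 'storm', 'stone'] (min_width=16, slack=0)
Line 2: ['lightbulb', 'night'] (min_width=15, slack=1)
Line 3: ['train', 'have'] (min_width=10, slack=6)
Line 4: ['magnetic'] (min_width=8, slack=8)
Line 5: ['everything', 'line'] (min_width=15, slack=1)
Line 6: ['cat', 'clean', 'be'] (min_width=12, slack=4)
Line 7: ['code', 'forest'] (min_width=11, slack=5)
Line 8: ['version', 'to'] (min_width=10, slack=6)
Line 9: ['distance', 'read'] (min_width=13, slack=3)
Line 10: ['salt'] (min_width=4, slack=12)

Answer: cat clean be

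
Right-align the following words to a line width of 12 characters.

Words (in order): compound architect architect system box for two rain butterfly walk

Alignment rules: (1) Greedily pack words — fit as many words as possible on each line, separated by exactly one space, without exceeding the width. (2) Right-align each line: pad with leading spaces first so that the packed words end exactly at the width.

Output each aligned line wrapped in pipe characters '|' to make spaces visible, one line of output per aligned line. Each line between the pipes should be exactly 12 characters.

Line 1: ['compound'] (min_width=8, slack=4)
Line 2: ['architect'] (min_width=9, slack=3)
Line 3: ['architect'] (min_width=9, slack=3)
Line 4: ['system', 'box'] (min_width=10, slack=2)
Line 5: ['for', 'two', 'rain'] (min_width=12, slack=0)
Line 6: ['butterfly'] (min_width=9, slack=3)
Line 7: ['walk'] (min_width=4, slack=8)

Answer: |    compound|
|   architect|
|   architect|
|  system box|
|for two rain|
|   butterfly|
|        walk|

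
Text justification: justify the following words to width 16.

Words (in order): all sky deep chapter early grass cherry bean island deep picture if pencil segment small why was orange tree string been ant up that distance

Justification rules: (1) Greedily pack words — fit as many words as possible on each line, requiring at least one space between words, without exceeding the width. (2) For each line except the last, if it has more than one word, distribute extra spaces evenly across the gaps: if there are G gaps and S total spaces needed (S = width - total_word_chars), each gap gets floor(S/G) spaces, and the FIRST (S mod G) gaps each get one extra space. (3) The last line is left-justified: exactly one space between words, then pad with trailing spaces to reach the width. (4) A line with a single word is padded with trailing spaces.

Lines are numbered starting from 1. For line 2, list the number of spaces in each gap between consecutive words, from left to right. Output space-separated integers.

Answer: 4

Derivation:
Line 1: ['all', 'sky', 'deep'] (min_width=12, slack=4)
Line 2: ['chapter', 'early'] (min_width=13, slack=3)
Line 3: ['grass', 'cherry'] (min_width=12, slack=4)
Line 4: ['bean', 'island', 'deep'] (min_width=16, slack=0)
Line 5: ['picture', 'if'] (min_width=10, slack=6)
Line 6: ['pencil', 'segment'] (min_width=14, slack=2)
Line 7: ['small', 'why', 'was'] (min_width=13, slack=3)
Line 8: ['orange', 'tree'] (min_width=11, slack=5)
Line 9: ['string', 'been', 'ant'] (min_width=15, slack=1)
Line 10: ['up', 'that', 'distance'] (min_width=16, slack=0)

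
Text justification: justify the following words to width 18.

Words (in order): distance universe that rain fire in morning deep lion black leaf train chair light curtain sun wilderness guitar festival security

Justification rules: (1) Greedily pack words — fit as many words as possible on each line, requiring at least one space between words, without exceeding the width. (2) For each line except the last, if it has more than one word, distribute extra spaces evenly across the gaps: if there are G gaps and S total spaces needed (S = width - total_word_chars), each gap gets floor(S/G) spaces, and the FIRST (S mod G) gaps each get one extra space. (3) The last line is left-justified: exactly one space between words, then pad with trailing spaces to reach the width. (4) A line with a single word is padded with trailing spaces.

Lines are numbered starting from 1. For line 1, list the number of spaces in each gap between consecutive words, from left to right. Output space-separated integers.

Line 1: ['distance', 'universe'] (min_width=17, slack=1)
Line 2: ['that', 'rain', 'fire', 'in'] (min_width=17, slack=1)
Line 3: ['morning', 'deep', 'lion'] (min_width=17, slack=1)
Line 4: ['black', 'leaf', 'train'] (min_width=16, slack=2)
Line 5: ['chair', 'light'] (min_width=11, slack=7)
Line 6: ['curtain', 'sun'] (min_width=11, slack=7)
Line 7: ['wilderness', 'guitar'] (min_width=17, slack=1)
Line 8: ['festival', 'security'] (min_width=17, slack=1)

Answer: 2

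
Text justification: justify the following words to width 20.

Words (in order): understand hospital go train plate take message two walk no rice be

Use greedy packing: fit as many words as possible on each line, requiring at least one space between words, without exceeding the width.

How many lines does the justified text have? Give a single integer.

Line 1: ['understand', 'hospital'] (min_width=19, slack=1)
Line 2: ['go', 'train', 'plate', 'take'] (min_width=19, slack=1)
Line 3: ['message', 'two', 'walk', 'no'] (min_width=19, slack=1)
Line 4: ['rice', 'be'] (min_width=7, slack=13)
Total lines: 4

Answer: 4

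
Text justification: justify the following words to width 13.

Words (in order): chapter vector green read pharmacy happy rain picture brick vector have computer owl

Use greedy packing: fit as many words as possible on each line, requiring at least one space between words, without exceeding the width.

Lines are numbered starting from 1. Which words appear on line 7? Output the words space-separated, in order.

Answer: computer owl

Derivation:
Line 1: ['chapter'] (min_width=7, slack=6)
Line 2: ['vector', 'green'] (min_width=12, slack=1)
Line 3: ['read', 'pharmacy'] (min_width=13, slack=0)
Line 4: ['happy', 'rain'] (min_width=10, slack=3)
Line 5: ['picture', 'brick'] (min_width=13, slack=0)
Line 6: ['vector', 'have'] (min_width=11, slack=2)
Line 7: ['computer', 'owl'] (min_width=12, slack=1)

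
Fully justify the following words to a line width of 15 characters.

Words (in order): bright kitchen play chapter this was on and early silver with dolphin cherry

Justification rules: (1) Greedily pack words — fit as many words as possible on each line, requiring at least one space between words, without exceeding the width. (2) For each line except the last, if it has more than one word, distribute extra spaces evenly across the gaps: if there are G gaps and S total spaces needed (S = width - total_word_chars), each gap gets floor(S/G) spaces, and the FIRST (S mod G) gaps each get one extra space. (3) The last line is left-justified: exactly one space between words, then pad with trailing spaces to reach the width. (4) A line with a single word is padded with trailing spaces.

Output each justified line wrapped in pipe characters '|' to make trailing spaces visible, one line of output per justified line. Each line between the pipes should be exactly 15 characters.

Line 1: ['bright', 'kitchen'] (min_width=14, slack=1)
Line 2: ['play', 'chapter'] (min_width=12, slack=3)
Line 3: ['this', 'was', 'on', 'and'] (min_width=15, slack=0)
Line 4: ['early', 'silver'] (min_width=12, slack=3)
Line 5: ['with', 'dolphin'] (min_width=12, slack=3)
Line 6: ['cherry'] (min_width=6, slack=9)

Answer: |bright  kitchen|
|play    chapter|
|this was on and|
|early    silver|
|with    dolphin|
|cherry         |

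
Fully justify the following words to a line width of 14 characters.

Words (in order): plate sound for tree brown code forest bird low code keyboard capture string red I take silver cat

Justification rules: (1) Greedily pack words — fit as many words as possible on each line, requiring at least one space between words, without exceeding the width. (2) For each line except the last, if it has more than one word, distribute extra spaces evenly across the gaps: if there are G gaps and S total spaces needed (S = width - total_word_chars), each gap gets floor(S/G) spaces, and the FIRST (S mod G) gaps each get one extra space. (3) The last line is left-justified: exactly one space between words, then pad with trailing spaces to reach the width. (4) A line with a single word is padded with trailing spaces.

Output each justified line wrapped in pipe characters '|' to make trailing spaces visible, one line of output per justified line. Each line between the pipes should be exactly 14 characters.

Answer: |plate    sound|
|for tree brown|
|code    forest|
|bird  low code|
|keyboard      |
|capture string|
|red   I   take|
|silver cat    |

Derivation:
Line 1: ['plate', 'sound'] (min_width=11, slack=3)
Line 2: ['for', 'tree', 'brown'] (min_width=14, slack=0)
Line 3: ['code', 'forest'] (min_width=11, slack=3)
Line 4: ['bird', 'low', 'code'] (min_width=13, slack=1)
Line 5: ['keyboard'] (min_width=8, slack=6)
Line 6: ['capture', 'string'] (min_width=14, slack=0)
Line 7: ['red', 'I', 'take'] (min_width=10, slack=4)
Line 8: ['silver', 'cat'] (min_width=10, slack=4)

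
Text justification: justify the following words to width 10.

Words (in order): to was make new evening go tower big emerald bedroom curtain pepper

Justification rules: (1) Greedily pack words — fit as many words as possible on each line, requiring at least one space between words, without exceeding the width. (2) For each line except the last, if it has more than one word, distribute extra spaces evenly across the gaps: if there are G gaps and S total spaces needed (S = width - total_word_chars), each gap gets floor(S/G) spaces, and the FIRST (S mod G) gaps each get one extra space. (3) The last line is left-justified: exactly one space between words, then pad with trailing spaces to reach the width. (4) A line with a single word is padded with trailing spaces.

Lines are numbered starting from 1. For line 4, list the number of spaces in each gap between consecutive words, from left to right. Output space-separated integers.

Answer: 2

Derivation:
Line 1: ['to', 'was'] (min_width=6, slack=4)
Line 2: ['make', 'new'] (min_width=8, slack=2)
Line 3: ['evening', 'go'] (min_width=10, slack=0)
Line 4: ['tower', 'big'] (min_width=9, slack=1)
Line 5: ['emerald'] (min_width=7, slack=3)
Line 6: ['bedroom'] (min_width=7, slack=3)
Line 7: ['curtain'] (min_width=7, slack=3)
Line 8: ['pepper'] (min_width=6, slack=4)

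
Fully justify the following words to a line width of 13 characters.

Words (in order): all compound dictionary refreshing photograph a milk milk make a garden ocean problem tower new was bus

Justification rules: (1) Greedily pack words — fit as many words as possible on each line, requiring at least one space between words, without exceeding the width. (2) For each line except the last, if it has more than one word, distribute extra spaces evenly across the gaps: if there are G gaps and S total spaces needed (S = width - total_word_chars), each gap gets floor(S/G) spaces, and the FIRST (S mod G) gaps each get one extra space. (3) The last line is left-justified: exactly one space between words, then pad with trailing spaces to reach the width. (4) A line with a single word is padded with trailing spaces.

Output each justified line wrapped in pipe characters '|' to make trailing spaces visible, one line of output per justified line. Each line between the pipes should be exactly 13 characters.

Line 1: ['all', 'compound'] (min_width=12, slack=1)
Line 2: ['dictionary'] (min_width=10, slack=3)
Line 3: ['refreshing'] (min_width=10, slack=3)
Line 4: ['photograph', 'a'] (min_width=12, slack=1)
Line 5: ['milk', 'milk'] (min_width=9, slack=4)
Line 6: ['make', 'a', 'garden'] (min_width=13, slack=0)
Line 7: ['ocean', 'problem'] (min_width=13, slack=0)
Line 8: ['tower', 'new', 'was'] (min_width=13, slack=0)
Line 9: ['bus'] (min_width=3, slack=10)

Answer: |all  compound|
|dictionary   |
|refreshing   |
|photograph  a|
|milk     milk|
|make a garden|
|ocean problem|
|tower new was|
|bus          |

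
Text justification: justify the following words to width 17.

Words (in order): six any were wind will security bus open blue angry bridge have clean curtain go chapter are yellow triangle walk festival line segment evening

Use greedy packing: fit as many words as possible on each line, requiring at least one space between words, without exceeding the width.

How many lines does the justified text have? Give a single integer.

Answer: 10

Derivation:
Line 1: ['six', 'any', 'were', 'wind'] (min_width=17, slack=0)
Line 2: ['will', 'security', 'bus'] (min_width=17, slack=0)
Line 3: ['open', 'blue', 'angry'] (min_width=15, slack=2)
Line 4: ['bridge', 'have', 'clean'] (min_width=17, slack=0)
Line 5: ['curtain', 'go'] (min_width=10, slack=7)
Line 6: ['chapter', 'are'] (min_width=11, slack=6)
Line 7: ['yellow', 'triangle'] (min_width=15, slack=2)
Line 8: ['walk', 'festival'] (min_width=13, slack=4)
Line 9: ['line', 'segment'] (min_width=12, slack=5)
Line 10: ['evening'] (min_width=7, slack=10)
Total lines: 10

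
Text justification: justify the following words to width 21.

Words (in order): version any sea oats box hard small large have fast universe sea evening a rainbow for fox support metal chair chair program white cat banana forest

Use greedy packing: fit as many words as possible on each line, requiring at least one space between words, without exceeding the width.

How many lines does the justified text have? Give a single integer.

Answer: 8

Derivation:
Line 1: ['version', 'any', 'sea', 'oats'] (min_width=20, slack=1)
Line 2: ['box', 'hard', 'small', 'large'] (min_width=20, slack=1)
Line 3: ['have', 'fast', 'universe'] (min_width=18, slack=3)
Line 4: ['sea', 'evening', 'a', 'rainbow'] (min_width=21, slack=0)
Line 5: ['for', 'fox', 'support', 'metal'] (min_width=21, slack=0)
Line 6: ['chair', 'chair', 'program'] (min_width=19, slack=2)
Line 7: ['white', 'cat', 'banana'] (min_width=16, slack=5)
Line 8: ['forest'] (min_width=6, slack=15)
Total lines: 8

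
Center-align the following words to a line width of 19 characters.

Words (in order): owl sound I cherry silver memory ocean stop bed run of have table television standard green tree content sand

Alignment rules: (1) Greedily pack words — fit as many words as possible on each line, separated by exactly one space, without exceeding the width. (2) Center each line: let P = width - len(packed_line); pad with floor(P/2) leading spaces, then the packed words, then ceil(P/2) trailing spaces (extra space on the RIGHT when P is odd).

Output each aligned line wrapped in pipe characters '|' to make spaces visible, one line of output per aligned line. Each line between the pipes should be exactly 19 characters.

Line 1: ['owl', 'sound', 'I', 'cherry'] (min_width=18, slack=1)
Line 2: ['silver', 'memory', 'ocean'] (min_width=19, slack=0)
Line 3: ['stop', 'bed', 'run', 'of'] (min_width=15, slack=4)
Line 4: ['have', 'table'] (min_width=10, slack=9)
Line 5: ['television', 'standard'] (min_width=19, slack=0)
Line 6: ['green', 'tree', 'content'] (min_width=18, slack=1)
Line 7: ['sand'] (min_width=4, slack=15)

Answer: |owl sound I cherry |
|silver memory ocean|
|  stop bed run of  |
|    have table     |
|television standard|
|green tree content |
|       sand        |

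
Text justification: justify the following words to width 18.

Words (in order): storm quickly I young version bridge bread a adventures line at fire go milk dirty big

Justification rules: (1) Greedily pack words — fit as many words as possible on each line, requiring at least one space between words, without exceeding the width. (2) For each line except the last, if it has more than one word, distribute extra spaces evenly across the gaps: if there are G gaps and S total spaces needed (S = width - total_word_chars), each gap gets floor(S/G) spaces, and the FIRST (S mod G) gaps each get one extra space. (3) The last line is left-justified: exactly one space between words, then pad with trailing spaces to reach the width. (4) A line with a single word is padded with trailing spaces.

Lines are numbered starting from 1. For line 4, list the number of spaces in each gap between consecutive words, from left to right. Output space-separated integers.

Line 1: ['storm', 'quickly', 'I'] (min_width=15, slack=3)
Line 2: ['young', 'version'] (min_width=13, slack=5)
Line 3: ['bridge', 'bread', 'a'] (min_width=14, slack=4)
Line 4: ['adventures', 'line', 'at'] (min_width=18, slack=0)
Line 5: ['fire', 'go', 'milk', 'dirty'] (min_width=18, slack=0)
Line 6: ['big'] (min_width=3, slack=15)

Answer: 1 1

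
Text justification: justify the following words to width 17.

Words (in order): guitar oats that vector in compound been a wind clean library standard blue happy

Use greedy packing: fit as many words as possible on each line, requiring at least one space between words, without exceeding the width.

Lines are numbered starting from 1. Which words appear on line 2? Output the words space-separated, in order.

Line 1: ['guitar', 'oats', 'that'] (min_width=16, slack=1)
Line 2: ['vector', 'in'] (min_width=9, slack=8)
Line 3: ['compound', 'been', 'a'] (min_width=15, slack=2)
Line 4: ['wind', 'clean'] (min_width=10, slack=7)
Line 5: ['library', 'standard'] (min_width=16, slack=1)
Line 6: ['blue', 'happy'] (min_width=10, slack=7)

Answer: vector in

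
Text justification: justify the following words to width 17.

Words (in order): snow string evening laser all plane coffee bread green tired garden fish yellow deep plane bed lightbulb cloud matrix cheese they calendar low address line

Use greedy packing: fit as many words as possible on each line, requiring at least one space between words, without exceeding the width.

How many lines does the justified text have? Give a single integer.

Answer: 11

Derivation:
Line 1: ['snow', 'string'] (min_width=11, slack=6)
Line 2: ['evening', 'laser', 'all'] (min_width=17, slack=0)
Line 3: ['plane', 'coffee'] (min_width=12, slack=5)
Line 4: ['bread', 'green', 'tired'] (min_width=17, slack=0)
Line 5: ['garden', 'fish'] (min_width=11, slack=6)
Line 6: ['yellow', 'deep', 'plane'] (min_width=17, slack=0)
Line 7: ['bed', 'lightbulb'] (min_width=13, slack=4)
Line 8: ['cloud', 'matrix'] (min_width=12, slack=5)
Line 9: ['cheese', 'they'] (min_width=11, slack=6)
Line 10: ['calendar', 'low'] (min_width=12, slack=5)
Line 11: ['address', 'line'] (min_width=12, slack=5)
Total lines: 11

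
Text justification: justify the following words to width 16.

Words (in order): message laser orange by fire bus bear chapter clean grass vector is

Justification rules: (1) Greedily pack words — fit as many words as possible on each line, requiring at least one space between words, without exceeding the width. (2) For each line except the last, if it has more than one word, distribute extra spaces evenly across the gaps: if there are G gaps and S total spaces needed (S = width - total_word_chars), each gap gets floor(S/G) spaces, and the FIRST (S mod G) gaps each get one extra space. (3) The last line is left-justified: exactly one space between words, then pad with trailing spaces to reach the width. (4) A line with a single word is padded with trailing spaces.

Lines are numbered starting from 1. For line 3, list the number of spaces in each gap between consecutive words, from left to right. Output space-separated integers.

Answer: 1 1

Derivation:
Line 1: ['message', 'laser'] (min_width=13, slack=3)
Line 2: ['orange', 'by', 'fire'] (min_width=14, slack=2)
Line 3: ['bus', 'bear', 'chapter'] (min_width=16, slack=0)
Line 4: ['clean', 'grass'] (min_width=11, slack=5)
Line 5: ['vector', 'is'] (min_width=9, slack=7)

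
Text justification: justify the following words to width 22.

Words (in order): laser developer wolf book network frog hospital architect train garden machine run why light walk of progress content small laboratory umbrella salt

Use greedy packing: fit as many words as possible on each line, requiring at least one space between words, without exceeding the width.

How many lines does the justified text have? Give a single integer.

Line 1: ['laser', 'developer', 'wolf'] (min_width=20, slack=2)
Line 2: ['book', 'network', 'frog'] (min_width=17, slack=5)
Line 3: ['hospital', 'architect'] (min_width=18, slack=4)
Line 4: ['train', 'garden', 'machine'] (min_width=20, slack=2)
Line 5: ['run', 'why', 'light', 'walk', 'of'] (min_width=21, slack=1)
Line 6: ['progress', 'content', 'small'] (min_width=22, slack=0)
Line 7: ['laboratory', 'umbrella'] (min_width=19, slack=3)
Line 8: ['salt'] (min_width=4, slack=18)
Total lines: 8

Answer: 8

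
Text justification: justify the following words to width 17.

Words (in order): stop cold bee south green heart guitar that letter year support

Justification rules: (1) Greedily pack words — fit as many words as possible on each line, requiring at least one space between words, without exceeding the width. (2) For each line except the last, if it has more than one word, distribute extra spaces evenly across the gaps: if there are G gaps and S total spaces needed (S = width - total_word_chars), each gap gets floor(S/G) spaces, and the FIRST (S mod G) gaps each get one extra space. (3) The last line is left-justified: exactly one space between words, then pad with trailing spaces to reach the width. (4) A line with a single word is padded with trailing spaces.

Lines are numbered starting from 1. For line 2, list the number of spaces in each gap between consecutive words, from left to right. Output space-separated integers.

Answer: 1 1

Derivation:
Line 1: ['stop', 'cold', 'bee'] (min_width=13, slack=4)
Line 2: ['south', 'green', 'heart'] (min_width=17, slack=0)
Line 3: ['guitar', 'that'] (min_width=11, slack=6)
Line 4: ['letter', 'year'] (min_width=11, slack=6)
Line 5: ['support'] (min_width=7, slack=10)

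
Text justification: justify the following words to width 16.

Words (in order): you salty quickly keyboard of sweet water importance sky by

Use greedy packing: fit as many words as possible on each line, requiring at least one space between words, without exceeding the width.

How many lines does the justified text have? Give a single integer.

Answer: 5

Derivation:
Line 1: ['you', 'salty'] (min_width=9, slack=7)
Line 2: ['quickly', 'keyboard'] (min_width=16, slack=0)
Line 3: ['of', 'sweet', 'water'] (min_width=14, slack=2)
Line 4: ['importance', 'sky'] (min_width=14, slack=2)
Line 5: ['by'] (min_width=2, slack=14)
Total lines: 5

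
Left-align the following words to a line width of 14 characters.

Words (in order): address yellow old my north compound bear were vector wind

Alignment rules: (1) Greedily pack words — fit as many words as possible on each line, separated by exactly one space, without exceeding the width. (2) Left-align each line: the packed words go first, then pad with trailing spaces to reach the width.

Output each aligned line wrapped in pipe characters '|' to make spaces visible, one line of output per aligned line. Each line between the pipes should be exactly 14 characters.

Answer: |address yellow|
|old my north  |
|compound bear |
|were vector   |
|wind          |

Derivation:
Line 1: ['address', 'yellow'] (min_width=14, slack=0)
Line 2: ['old', 'my', 'north'] (min_width=12, slack=2)
Line 3: ['compound', 'bear'] (min_width=13, slack=1)
Line 4: ['were', 'vector'] (min_width=11, slack=3)
Line 5: ['wind'] (min_width=4, slack=10)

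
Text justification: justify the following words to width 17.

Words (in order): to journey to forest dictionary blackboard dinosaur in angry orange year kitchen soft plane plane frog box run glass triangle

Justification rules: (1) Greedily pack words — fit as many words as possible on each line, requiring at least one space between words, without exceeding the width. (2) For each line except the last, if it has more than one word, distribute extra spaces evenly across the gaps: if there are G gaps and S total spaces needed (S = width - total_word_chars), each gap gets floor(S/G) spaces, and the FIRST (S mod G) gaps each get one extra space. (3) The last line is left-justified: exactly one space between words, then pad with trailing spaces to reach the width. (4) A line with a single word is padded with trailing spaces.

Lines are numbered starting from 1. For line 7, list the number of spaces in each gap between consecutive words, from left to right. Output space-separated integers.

Answer: 2 1

Derivation:
Line 1: ['to', 'journey', 'to'] (min_width=13, slack=4)
Line 2: ['forest', 'dictionary'] (min_width=17, slack=0)
Line 3: ['blackboard'] (min_width=10, slack=7)
Line 4: ['dinosaur', 'in', 'angry'] (min_width=17, slack=0)
Line 5: ['orange', 'year'] (min_width=11, slack=6)
Line 6: ['kitchen', 'soft'] (min_width=12, slack=5)
Line 7: ['plane', 'plane', 'frog'] (min_width=16, slack=1)
Line 8: ['box', 'run', 'glass'] (min_width=13, slack=4)
Line 9: ['triangle'] (min_width=8, slack=9)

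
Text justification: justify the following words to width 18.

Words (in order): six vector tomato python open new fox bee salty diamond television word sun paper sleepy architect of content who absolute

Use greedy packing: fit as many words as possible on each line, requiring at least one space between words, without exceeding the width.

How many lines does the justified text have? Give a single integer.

Line 1: ['six', 'vector', 'tomato'] (min_width=17, slack=1)
Line 2: ['python', 'open', 'new'] (min_width=15, slack=3)
Line 3: ['fox', 'bee', 'salty'] (min_width=13, slack=5)
Line 4: ['diamond', 'television'] (min_width=18, slack=0)
Line 5: ['word', 'sun', 'paper'] (min_width=14, slack=4)
Line 6: ['sleepy', 'architect'] (min_width=16, slack=2)
Line 7: ['of', 'content', 'who'] (min_width=14, slack=4)
Line 8: ['absolute'] (min_width=8, slack=10)
Total lines: 8

Answer: 8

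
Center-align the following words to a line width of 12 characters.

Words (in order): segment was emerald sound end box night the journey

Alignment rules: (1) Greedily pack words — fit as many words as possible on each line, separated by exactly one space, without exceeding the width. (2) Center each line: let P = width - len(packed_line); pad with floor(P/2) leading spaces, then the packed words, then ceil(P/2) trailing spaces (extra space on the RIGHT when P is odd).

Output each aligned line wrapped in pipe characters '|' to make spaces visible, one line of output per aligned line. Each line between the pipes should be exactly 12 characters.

Answer: |segment was |
|  emerald   |
| sound end  |
| box night  |
|the journey |

Derivation:
Line 1: ['segment', 'was'] (min_width=11, slack=1)
Line 2: ['emerald'] (min_width=7, slack=5)
Line 3: ['sound', 'end'] (min_width=9, slack=3)
Line 4: ['box', 'night'] (min_width=9, slack=3)
Line 5: ['the', 'journey'] (min_width=11, slack=1)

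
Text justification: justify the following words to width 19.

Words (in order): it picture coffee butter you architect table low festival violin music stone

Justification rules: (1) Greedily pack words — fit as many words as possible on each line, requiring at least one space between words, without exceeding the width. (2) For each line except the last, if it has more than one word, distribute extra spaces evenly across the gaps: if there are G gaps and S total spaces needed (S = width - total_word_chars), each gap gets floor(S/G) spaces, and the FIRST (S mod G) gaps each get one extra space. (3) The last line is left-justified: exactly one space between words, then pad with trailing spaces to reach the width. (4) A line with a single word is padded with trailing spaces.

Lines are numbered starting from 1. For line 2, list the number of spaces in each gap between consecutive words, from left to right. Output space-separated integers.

Line 1: ['it', 'picture', 'coffee'] (min_width=17, slack=2)
Line 2: ['butter', 'you'] (min_width=10, slack=9)
Line 3: ['architect', 'table', 'low'] (min_width=19, slack=0)
Line 4: ['festival', 'violin'] (min_width=15, slack=4)
Line 5: ['music', 'stone'] (min_width=11, slack=8)

Answer: 10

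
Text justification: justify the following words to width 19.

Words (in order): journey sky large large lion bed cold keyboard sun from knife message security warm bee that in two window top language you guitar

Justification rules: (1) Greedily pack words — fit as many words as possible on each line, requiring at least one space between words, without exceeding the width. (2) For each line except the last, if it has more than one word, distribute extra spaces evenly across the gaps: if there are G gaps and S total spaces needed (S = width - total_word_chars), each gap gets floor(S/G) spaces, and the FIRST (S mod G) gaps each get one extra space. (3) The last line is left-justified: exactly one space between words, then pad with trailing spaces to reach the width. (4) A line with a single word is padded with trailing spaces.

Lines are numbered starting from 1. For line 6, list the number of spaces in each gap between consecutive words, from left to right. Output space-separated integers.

Answer: 2 1 1

Derivation:
Line 1: ['journey', 'sky', 'large'] (min_width=17, slack=2)
Line 2: ['large', 'lion', 'bed', 'cold'] (min_width=19, slack=0)
Line 3: ['keyboard', 'sun', 'from'] (min_width=17, slack=2)
Line 4: ['knife', 'message'] (min_width=13, slack=6)
Line 5: ['security', 'warm', 'bee'] (min_width=17, slack=2)
Line 6: ['that', 'in', 'two', 'window'] (min_width=18, slack=1)
Line 7: ['top', 'language', 'you'] (min_width=16, slack=3)
Line 8: ['guitar'] (min_width=6, slack=13)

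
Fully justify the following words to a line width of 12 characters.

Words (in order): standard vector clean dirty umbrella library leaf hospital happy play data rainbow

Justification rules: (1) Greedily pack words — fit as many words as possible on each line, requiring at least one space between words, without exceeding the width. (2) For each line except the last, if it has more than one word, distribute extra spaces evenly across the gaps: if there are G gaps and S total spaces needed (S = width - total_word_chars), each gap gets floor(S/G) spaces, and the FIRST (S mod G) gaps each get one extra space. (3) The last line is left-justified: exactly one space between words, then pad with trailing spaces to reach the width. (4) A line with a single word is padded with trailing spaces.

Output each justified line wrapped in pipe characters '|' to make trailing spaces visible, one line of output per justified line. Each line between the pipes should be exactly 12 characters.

Line 1: ['standard'] (min_width=8, slack=4)
Line 2: ['vector', 'clean'] (min_width=12, slack=0)
Line 3: ['dirty'] (min_width=5, slack=7)
Line 4: ['umbrella'] (min_width=8, slack=4)
Line 5: ['library', 'leaf'] (min_width=12, slack=0)
Line 6: ['hospital'] (min_width=8, slack=4)
Line 7: ['happy', 'play'] (min_width=10, slack=2)
Line 8: ['data', 'rainbow'] (min_width=12, slack=0)

Answer: |standard    |
|vector clean|
|dirty       |
|umbrella    |
|library leaf|
|hospital    |
|happy   play|
|data rainbow|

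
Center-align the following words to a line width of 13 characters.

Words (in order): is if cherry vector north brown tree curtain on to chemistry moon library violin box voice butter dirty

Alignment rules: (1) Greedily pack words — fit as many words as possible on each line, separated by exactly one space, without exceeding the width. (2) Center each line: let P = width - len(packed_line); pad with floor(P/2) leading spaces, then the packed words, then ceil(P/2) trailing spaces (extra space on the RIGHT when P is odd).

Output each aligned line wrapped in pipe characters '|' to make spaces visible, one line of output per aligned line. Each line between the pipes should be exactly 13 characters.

Answer: |is if cherry |
|vector north |
| brown tree  |
|curtain on to|
|  chemistry  |
|moon library |
| violin box  |
|voice butter |
|    dirty    |

Derivation:
Line 1: ['is', 'if', 'cherry'] (min_width=12, slack=1)
Line 2: ['vector', 'north'] (min_width=12, slack=1)
Line 3: ['brown', 'tree'] (min_width=10, slack=3)
Line 4: ['curtain', 'on', 'to'] (min_width=13, slack=0)
Line 5: ['chemistry'] (min_width=9, slack=4)
Line 6: ['moon', 'library'] (min_width=12, slack=1)
Line 7: ['violin', 'box'] (min_width=10, slack=3)
Line 8: ['voice', 'butter'] (min_width=12, slack=1)
Line 9: ['dirty'] (min_width=5, slack=8)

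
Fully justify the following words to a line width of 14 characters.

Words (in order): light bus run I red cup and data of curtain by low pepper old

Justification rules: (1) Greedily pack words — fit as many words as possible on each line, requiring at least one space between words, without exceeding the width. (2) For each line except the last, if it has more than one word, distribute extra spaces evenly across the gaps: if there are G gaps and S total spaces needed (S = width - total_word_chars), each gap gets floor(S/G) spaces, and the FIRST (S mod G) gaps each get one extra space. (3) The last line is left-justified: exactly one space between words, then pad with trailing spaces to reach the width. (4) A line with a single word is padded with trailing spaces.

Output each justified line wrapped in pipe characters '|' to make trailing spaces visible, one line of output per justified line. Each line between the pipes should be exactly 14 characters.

Answer: |light  bus run|
|I  red cup and|
|data        of|
|curtain by low|
|pepper old    |

Derivation:
Line 1: ['light', 'bus', 'run'] (min_width=13, slack=1)
Line 2: ['I', 'red', 'cup', 'and'] (min_width=13, slack=1)
Line 3: ['data', 'of'] (min_width=7, slack=7)
Line 4: ['curtain', 'by', 'low'] (min_width=14, slack=0)
Line 5: ['pepper', 'old'] (min_width=10, slack=4)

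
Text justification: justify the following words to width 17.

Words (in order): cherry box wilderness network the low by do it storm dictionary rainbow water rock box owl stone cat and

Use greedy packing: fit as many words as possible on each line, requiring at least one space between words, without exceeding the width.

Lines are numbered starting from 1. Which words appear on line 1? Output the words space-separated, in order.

Answer: cherry box

Derivation:
Line 1: ['cherry', 'box'] (min_width=10, slack=7)
Line 2: ['wilderness'] (min_width=10, slack=7)
Line 3: ['network', 'the', 'low'] (min_width=15, slack=2)
Line 4: ['by', 'do', 'it', 'storm'] (min_width=14, slack=3)
Line 5: ['dictionary'] (min_width=10, slack=7)
Line 6: ['rainbow', 'water'] (min_width=13, slack=4)
Line 7: ['rock', 'box', 'owl'] (min_width=12, slack=5)
Line 8: ['stone', 'cat', 'and'] (min_width=13, slack=4)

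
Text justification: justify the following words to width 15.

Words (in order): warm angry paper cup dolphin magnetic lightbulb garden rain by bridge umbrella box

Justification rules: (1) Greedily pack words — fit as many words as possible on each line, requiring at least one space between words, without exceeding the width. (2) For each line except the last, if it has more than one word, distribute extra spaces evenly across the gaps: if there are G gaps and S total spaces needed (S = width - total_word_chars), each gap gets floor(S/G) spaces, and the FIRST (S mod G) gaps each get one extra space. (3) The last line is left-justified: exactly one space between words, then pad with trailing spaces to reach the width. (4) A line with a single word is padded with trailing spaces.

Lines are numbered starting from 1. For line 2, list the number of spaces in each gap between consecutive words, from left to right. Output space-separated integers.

Answer: 7

Derivation:
Line 1: ['warm', 'angry'] (min_width=10, slack=5)
Line 2: ['paper', 'cup'] (min_width=9, slack=6)
Line 3: ['dolphin'] (min_width=7, slack=8)
Line 4: ['magnetic'] (min_width=8, slack=7)
Line 5: ['lightbulb'] (min_width=9, slack=6)
Line 6: ['garden', 'rain', 'by'] (min_width=14, slack=1)
Line 7: ['bridge', 'umbrella'] (min_width=15, slack=0)
Line 8: ['box'] (min_width=3, slack=12)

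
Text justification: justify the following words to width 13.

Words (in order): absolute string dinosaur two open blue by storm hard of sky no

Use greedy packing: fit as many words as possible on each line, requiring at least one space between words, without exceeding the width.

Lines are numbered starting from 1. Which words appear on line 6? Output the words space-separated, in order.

Line 1: ['absolute'] (min_width=8, slack=5)
Line 2: ['string'] (min_width=6, slack=7)
Line 3: ['dinosaur', 'two'] (min_width=12, slack=1)
Line 4: ['open', 'blue', 'by'] (min_width=12, slack=1)
Line 5: ['storm', 'hard', 'of'] (min_width=13, slack=0)
Line 6: ['sky', 'no'] (min_width=6, slack=7)

Answer: sky no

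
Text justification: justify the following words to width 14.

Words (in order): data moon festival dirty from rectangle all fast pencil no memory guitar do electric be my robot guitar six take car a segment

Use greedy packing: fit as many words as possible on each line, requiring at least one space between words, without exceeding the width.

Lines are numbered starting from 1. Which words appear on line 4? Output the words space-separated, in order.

Line 1: ['data', 'moon'] (min_width=9, slack=5)
Line 2: ['festival', 'dirty'] (min_width=14, slack=0)
Line 3: ['from', 'rectangle'] (min_width=14, slack=0)
Line 4: ['all', 'fast'] (min_width=8, slack=6)
Line 5: ['pencil', 'no'] (min_width=9, slack=5)
Line 6: ['memory', 'guitar'] (min_width=13, slack=1)
Line 7: ['do', 'electric', 'be'] (min_width=14, slack=0)
Line 8: ['my', 'robot'] (min_width=8, slack=6)
Line 9: ['guitar', 'six'] (min_width=10, slack=4)
Line 10: ['take', 'car', 'a'] (min_width=10, slack=4)
Line 11: ['segment'] (min_width=7, slack=7)

Answer: all fast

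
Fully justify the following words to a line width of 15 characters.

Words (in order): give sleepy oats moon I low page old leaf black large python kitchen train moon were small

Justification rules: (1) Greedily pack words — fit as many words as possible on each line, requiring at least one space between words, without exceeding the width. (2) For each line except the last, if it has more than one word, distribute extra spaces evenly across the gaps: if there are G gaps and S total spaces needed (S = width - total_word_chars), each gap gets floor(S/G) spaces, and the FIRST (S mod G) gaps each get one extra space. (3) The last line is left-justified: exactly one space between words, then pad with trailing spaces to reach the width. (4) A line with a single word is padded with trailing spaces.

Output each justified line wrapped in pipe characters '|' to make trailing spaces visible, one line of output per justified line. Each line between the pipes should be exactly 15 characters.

Answer: |give     sleepy|
|oats moon I low|
|page  old  leaf|
|black     large|
|python  kitchen|
|train moon were|
|small          |

Derivation:
Line 1: ['give', 'sleepy'] (min_width=11, slack=4)
Line 2: ['oats', 'moon', 'I', 'low'] (min_width=15, slack=0)
Line 3: ['page', 'old', 'leaf'] (min_width=13, slack=2)
Line 4: ['black', 'large'] (min_width=11, slack=4)
Line 5: ['python', 'kitchen'] (min_width=14, slack=1)
Line 6: ['train', 'moon', 'were'] (min_width=15, slack=0)
Line 7: ['small'] (min_width=5, slack=10)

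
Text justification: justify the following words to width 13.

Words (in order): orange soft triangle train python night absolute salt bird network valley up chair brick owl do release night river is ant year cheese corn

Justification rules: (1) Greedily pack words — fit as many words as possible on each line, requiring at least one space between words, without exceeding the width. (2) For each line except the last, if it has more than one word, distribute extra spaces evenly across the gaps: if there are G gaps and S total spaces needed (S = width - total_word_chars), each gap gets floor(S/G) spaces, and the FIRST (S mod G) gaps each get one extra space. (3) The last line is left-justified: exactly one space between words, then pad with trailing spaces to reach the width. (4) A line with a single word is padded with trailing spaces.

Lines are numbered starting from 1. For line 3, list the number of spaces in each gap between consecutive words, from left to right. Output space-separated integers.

Line 1: ['orange', 'soft'] (min_width=11, slack=2)
Line 2: ['triangle'] (min_width=8, slack=5)
Line 3: ['train', 'python'] (min_width=12, slack=1)
Line 4: ['night'] (min_width=5, slack=8)
Line 5: ['absolute', 'salt'] (min_width=13, slack=0)
Line 6: ['bird', 'network'] (min_width=12, slack=1)
Line 7: ['valley', 'up'] (min_width=9, slack=4)
Line 8: ['chair', 'brick'] (min_width=11, slack=2)
Line 9: ['owl', 'do'] (min_width=6, slack=7)
Line 10: ['release', 'night'] (min_width=13, slack=0)
Line 11: ['river', 'is', 'ant'] (min_width=12, slack=1)
Line 12: ['year', 'cheese'] (min_width=11, slack=2)
Line 13: ['corn'] (min_width=4, slack=9)

Answer: 2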